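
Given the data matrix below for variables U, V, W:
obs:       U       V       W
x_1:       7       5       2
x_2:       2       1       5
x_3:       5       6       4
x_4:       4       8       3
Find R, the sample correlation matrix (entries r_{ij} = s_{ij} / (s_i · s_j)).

Step 1 — column means:
  mean(U) = (7 + 2 + 5 + 4) / 4 = 18/4 = 4.5
  mean(V) = (5 + 1 + 6 + 8) / 4 = 20/4 = 5
  mean(W) = (2 + 5 + 4 + 3) / 4 = 14/4 = 3.5

Step 2 — sample variances and covariances s[i,j] = (1/(n-1)) · Σ_k (x_{k,i} - mean_i) · (x_{k,j} - mean_j), with n-1 = 3:
  s[U,U] = ((2.5)·(2.5) + (-2.5)·(-2.5) + (0.5)·(0.5) + (-0.5)·(-0.5)) / 3 = 13/3 = 4.3333
  s[U,V] = ((2.5)·(0) + (-2.5)·(-4) + (0.5)·(1) + (-0.5)·(3)) / 3 = 9/3 = 3
  s[U,W] = ((2.5)·(-1.5) + (-2.5)·(1.5) + (0.5)·(0.5) + (-0.5)·(-0.5)) / 3 = -7/3 = -2.3333
  s[V,V] = ((0)·(0) + (-4)·(-4) + (1)·(1) + (3)·(3)) / 3 = 26/3 = 8.6667
  s[V,W] = ((0)·(-1.5) + (-4)·(1.5) + (1)·(0.5) + (3)·(-0.5)) / 3 = -7/3 = -2.3333
  s[W,W] = ((-1.5)·(-1.5) + (1.5)·(1.5) + (0.5)·(0.5) + (-0.5)·(-0.5)) / 3 = 5/3 = 1.6667
  Sample standard deviations s_i = √(s[i,i]):
  s(U) = √(4.3333) = 2.0817
  s(V) = √(8.6667) = 2.9439
  s(W) = √(1.6667) = 1.291

Step 3 — r_{ij} = s_{ij} / (s_i · s_j):
  r[U,U] = 1 (diagonal).
  r[U,V] = 3 / (2.0817 · 2.9439) = 3 / 6.1283 = 0.4895
  r[U,W] = -2.3333 / (2.0817 · 1.291) = -2.3333 / 2.6874 = -0.8682
  r[V,V] = 1 (diagonal).
  r[V,W] = -2.3333 / (2.9439 · 1.291) = -2.3333 / 3.8006 = -0.6139
  r[W,W] = 1 (diagonal).

R is symmetric with unit diagonal. Assembling:

R = [[1, 0.4895, -0.8682],
 [0.4895, 1, -0.6139],
 [-0.8682, -0.6139, 1]]


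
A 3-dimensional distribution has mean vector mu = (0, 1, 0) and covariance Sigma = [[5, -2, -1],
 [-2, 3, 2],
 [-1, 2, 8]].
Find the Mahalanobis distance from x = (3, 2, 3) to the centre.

Step 1 — centre the observation: (x - mu) = (3, 1, 3).

Step 2 — invert Sigma (cofactor / det for 3×3, or solve directly):
  Sigma^{-1} = [[0.274, 0.1918, -0.0137],
 [0.1918, 0.5342, -0.1096],
 [-0.0137, -0.1096, 0.1507]].

Step 3 — form the quadratic (x - mu)^T · Sigma^{-1} · (x - mu):
  Sigma^{-1} · (x - mu) = (0.9726, 0.7808, 0.3014).
  (x - mu)^T · [Sigma^{-1} · (x - mu)] = (3)·(0.9726) + (1)·(0.7808) + (3)·(0.3014) = 4.6027.

Step 4 — take square root: d = √(4.6027) ≈ 2.1454.

d(x, mu) = √(4.6027) ≈ 2.1454


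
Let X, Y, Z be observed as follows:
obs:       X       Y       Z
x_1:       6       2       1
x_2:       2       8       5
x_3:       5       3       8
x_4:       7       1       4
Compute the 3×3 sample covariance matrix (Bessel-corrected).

Step 1 — column means:
  mean(X) = (6 + 2 + 5 + 7) / 4 = 20/4 = 5
  mean(Y) = (2 + 8 + 3 + 1) / 4 = 14/4 = 3.5
  mean(Z) = (1 + 5 + 8 + 4) / 4 = 18/4 = 4.5

Step 2 — sample covariance S[i,j] = (1/(n-1)) · Σ_k (x_{k,i} - mean_i) · (x_{k,j} - mean_j), with n-1 = 3.
  S[X,X] = ((1)·(1) + (-3)·(-3) + (0)·(0) + (2)·(2)) / 3 = 14/3 = 4.6667
  S[X,Y] = ((1)·(-1.5) + (-3)·(4.5) + (0)·(-0.5) + (2)·(-2.5)) / 3 = -20/3 = -6.6667
  S[X,Z] = ((1)·(-3.5) + (-3)·(0.5) + (0)·(3.5) + (2)·(-0.5)) / 3 = -6/3 = -2
  S[Y,Y] = ((-1.5)·(-1.5) + (4.5)·(4.5) + (-0.5)·(-0.5) + (-2.5)·(-2.5)) / 3 = 29/3 = 9.6667
  S[Y,Z] = ((-1.5)·(-3.5) + (4.5)·(0.5) + (-0.5)·(3.5) + (-2.5)·(-0.5)) / 3 = 7/3 = 2.3333
  S[Z,Z] = ((-3.5)·(-3.5) + (0.5)·(0.5) + (3.5)·(3.5) + (-0.5)·(-0.5)) / 3 = 25/3 = 8.3333

S is symmetric (S[j,i] = S[i,j]). Assembling:

S = [[4.6667, -6.6667, -2],
 [-6.6667, 9.6667, 2.3333],
 [-2, 2.3333, 8.3333]]


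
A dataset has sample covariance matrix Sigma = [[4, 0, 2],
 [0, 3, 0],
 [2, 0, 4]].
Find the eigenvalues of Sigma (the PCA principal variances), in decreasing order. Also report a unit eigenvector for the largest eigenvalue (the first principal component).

Step 1 — characteristic polynomial p(λ) = det(λI - Sigma) = λ³ - tr·λ² + c_1·λ - det, where tr = trace, c_1 = sum of the principal 2×2 minors, det = det(Sigma):
  tr = 4 + 3 + 4 = 11,
  c_1 = (4·3 - (0)²) + (4·4 - (2)²) + (3·4 - (0)²) = 12 + 12 + 12 = 36,
  det = 4·(3·4 - (0)²) - (0)·((0)·4 - (0)·(2)) + (2)·((0)·(0) - 3·(2)) = 4·(12) - (0)·(0) + (2)·(-6) = 36.
  So p(λ) = λ³ - 11λ² + 36λ - 36.
Step 2 — look for an integer root (rational root theorem: any rational root is an integer divisor of 36). Testing λ = 2:
  p(2) = 8 - 44 + 72 - 36 = 0  ✓
  Dividing out (λ - 2): p(λ) = (λ - 2)(λ² - 9λ + 18).
Step 3 — remaining eigenvalues from the quadratic λ² - 9λ + 18 = 0:
  Δ = 9² - 4·18 = 81 - 72 = 9,  λ = (9 ± √9)/2 = (9 ± 3)/2 = 6 or 3.
  Sorted: λ_1 = 6,  λ_2 = 3,  λ_3 = 2  (check: sum = 11 = tr ✓).

Step 4 — unit eigenvector for λ_1 = 6: v spans the null space of (Sigma - λ_1 I), whose rows are
  r_1 = (-2, 0, 2),  r_2 = (0, -3, 0),  r_3 = (2, 0, -2).
  v is orthogonal to every row, so take v ∝ r_1 × r_2 = ((0)·(0) - (2)·(-3), (2)·(0) - (-2)·(0), (-2)·(-3) - (0)·(0)) = (6, 0, 6).
  Rescale (divide by 6): u = (1, 0, 1).
  ||u|| = √((1)² + (0)² + (1)²) = √(2) ≈ 1.4142,  v_1 = u/||u|| ≈ (0.7071, 0, 0.7071) (||v_1|| = 1).

λ_1 = 6,  λ_2 = 3,  λ_3 = 2;  v_1 ≈ (0.7071, 0, 0.7071)


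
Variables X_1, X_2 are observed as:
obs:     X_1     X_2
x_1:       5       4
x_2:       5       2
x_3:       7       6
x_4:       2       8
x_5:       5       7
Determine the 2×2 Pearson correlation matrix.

Step 1 — column means:
  mean(X_1) = (5 + 5 + 7 + 2 + 5) / 5 = 24/5 = 4.8
  mean(X_2) = (4 + 2 + 6 + 8 + 7) / 5 = 27/5 = 5.4

Step 2 — sample variances and covariances s[i,j] = (1/(n-1)) · Σ_k (x_{k,i} - mean_i) · (x_{k,j} - mean_j), with n-1 = 4:
  s[X_1,X_1] = ((0.2)·(0.2) + (0.2)·(0.2) + (2.2)·(2.2) + (-2.8)·(-2.8) + (0.2)·(0.2)) / 4 = 12.8/4 = 3.2
  s[X_1,X_2] = ((0.2)·(-1.4) + (0.2)·(-3.4) + (2.2)·(0.6) + (-2.8)·(2.6) + (0.2)·(1.6)) / 4 = -6.6/4 = -1.65
  s[X_2,X_2] = ((-1.4)·(-1.4) + (-3.4)·(-3.4) + (0.6)·(0.6) + (2.6)·(2.6) + (1.6)·(1.6)) / 4 = 23.2/4 = 5.8
  Sample standard deviations s_i = √(s[i,i]):
  s(X_1) = √(3.2) = 1.7889
  s(X_2) = √(5.8) = 2.4083

Step 3 — r_{ij} = s_{ij} / (s_i · s_j):
  r[X_1,X_1] = 1 (diagonal).
  r[X_1,X_2] = -1.65 / (1.7889 · 2.4083) = -1.65 / 4.3081 = -0.383
  r[X_2,X_2] = 1 (diagonal).

R is symmetric with unit diagonal. Assembling:

R = [[1, -0.383],
 [-0.383, 1]]


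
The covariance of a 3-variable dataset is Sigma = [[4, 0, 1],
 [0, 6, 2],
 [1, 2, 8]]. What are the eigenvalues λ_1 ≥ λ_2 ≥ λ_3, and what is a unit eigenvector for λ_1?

Step 1 — characteristic polynomial p(λ) = det(λI - Sigma) = λ³ - tr·λ² + c_1·λ - det, where tr = trace, c_1 = sum of the principal 2×2 minors, det = det(Sigma):
  tr = 4 + 6 + 8 = 18,
  c_1 = (4·6 - (0)²) + (4·8 - (1)²) + (6·8 - (2)²) = 24 + 31 + 44 = 99,
  det = 4·(6·8 - (2)²) - (0)·((0)·8 - (2)·(1)) + (1)·((0)·(2) - 6·(1)) = 4·(44) - (0)·(-2) + (1)·(-6) = 170.
  So p(λ) = λ³ - 18λ² + 99λ - 170.
Step 2 — look for an integer root (rational root theorem: any rational root is an integer divisor of 170). Testing λ = 5:
  p(5) = 125 - 450 + 495 - 170 = 0  ✓
  Dividing out (λ - 5): p(λ) = (λ - 5)(λ² - 13λ + 34).
Step 3 — remaining eigenvalues from the quadratic λ² - 13λ + 34 = 0:
  Δ = 13² - 4·34 = 169 - 136 = 33,  λ = (13 ± √33)/2 = (13 ± 5.7446)/2 ≈ 9.3723 or 3.6277.
  Sorted: λ_1 = 9.3723,  λ_2 = 5,  λ_3 = 3.6277  (check: sum = 18 = tr ✓).

Step 4 — unit eigenvector for λ_1 ≈ 9.3723: v spans the null space of (Sigma - λ_1 I), whose rows are
  r_1 = (-5.3723, 0, 1),  r_2 = (0, -3.3723, 2),  r_3 = (1, 2, -1.3723).
  v is orthogonal to every row, so take v ∝ r_1 × r_2 = ((0)·(2) - (1)·(-3.3723), (1)·(0) - (-5.3723)·(2), (-5.3723)·(-3.3723) - (0)·(0)) ≈ (3.3723, 10.7446, 18.1168).
  Let u = (3.3723, 10.7446, 18.1168).
  ||u|| = √((3.3723)² + (10.7446)² + (18.1168)²) = √(455.0379) ≈ 21.3316,  v_1 = u/||u|| ≈ (0.1581, 0.5037, 0.8493) (||v_1|| = 1).

λ_1 = 9.3723,  λ_2 = 5,  λ_3 = 3.6277;  v_1 ≈ (0.1581, 0.5037, 0.8493)


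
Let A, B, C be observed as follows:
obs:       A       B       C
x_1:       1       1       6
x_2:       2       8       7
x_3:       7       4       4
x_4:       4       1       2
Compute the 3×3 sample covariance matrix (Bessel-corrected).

Step 1 — column means:
  mean(A) = (1 + 2 + 7 + 4) / 4 = 14/4 = 3.5
  mean(B) = (1 + 8 + 4 + 1) / 4 = 14/4 = 3.5
  mean(C) = (6 + 7 + 4 + 2) / 4 = 19/4 = 4.75

Step 2 — sample covariance S[i,j] = (1/(n-1)) · Σ_k (x_{k,i} - mean_i) · (x_{k,j} - mean_j), with n-1 = 3.
  S[A,A] = ((-2.5)·(-2.5) + (-1.5)·(-1.5) + (3.5)·(3.5) + (0.5)·(0.5)) / 3 = 21/3 = 7
  S[A,B] = ((-2.5)·(-2.5) + (-1.5)·(4.5) + (3.5)·(0.5) + (0.5)·(-2.5)) / 3 = 0/3 = 0
  S[A,C] = ((-2.5)·(1.25) + (-1.5)·(2.25) + (3.5)·(-0.75) + (0.5)·(-2.75)) / 3 = -10.5/3 = -3.5
  S[B,B] = ((-2.5)·(-2.5) + (4.5)·(4.5) + (0.5)·(0.5) + (-2.5)·(-2.5)) / 3 = 33/3 = 11
  S[B,C] = ((-2.5)·(1.25) + (4.5)·(2.25) + (0.5)·(-0.75) + (-2.5)·(-2.75)) / 3 = 13.5/3 = 4.5
  S[C,C] = ((1.25)·(1.25) + (2.25)·(2.25) + (-0.75)·(-0.75) + (-2.75)·(-2.75)) / 3 = 14.75/3 = 4.9167

S is symmetric (S[j,i] = S[i,j]). Assembling:

S = [[7, 0, -3.5],
 [0, 11, 4.5],
 [-3.5, 4.5, 4.9167]]


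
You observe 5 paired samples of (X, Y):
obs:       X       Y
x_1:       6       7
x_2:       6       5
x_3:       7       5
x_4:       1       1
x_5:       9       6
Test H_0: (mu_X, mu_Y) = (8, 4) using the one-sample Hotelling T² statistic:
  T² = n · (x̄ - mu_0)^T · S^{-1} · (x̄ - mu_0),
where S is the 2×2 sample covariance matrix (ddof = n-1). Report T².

Step 1 — sample mean vector:
  mean(X) = (6 + 6 + 7 + 1 + 9) / 5 = 29/5 = 5.8
  mean(Y) = (7 + 5 + 5 + 1 + 6) / 5 = 24/5 = 4.8
  x̄ = (5.8, 4.8),  deviation x̄ - mu_0 = (5.8, 4.8) - (8, 4) = (-2.2, 0.8).

Step 2 — sample covariance matrix, S[i,j] = (1/(n-1)) · Σ_k (x_{k,i} - mean_i) · (x_{k,j} - mean_j), divisor n-1 = 4:
  S[X,X] = ((0.2)·(0.2) + (0.2)·(0.2) + (1.2)·(1.2) + (-4.8)·(-4.8) + (3.2)·(3.2)) / 4 = 34.8/4 = 8.7
  S[X,Y] = ((0.2)·(2.2) + (0.2)·(0.2) + (1.2)·(0.2) + (-4.8)·(-3.8) + (3.2)·(1.2)) / 4 = 22.8/4 = 5.7
  S[Y,Y] = ((2.2)·(2.2) + (0.2)·(0.2) + (0.2)·(0.2) + (-3.8)·(-3.8) + (1.2)·(1.2)) / 4 = 20.8/4 = 5.2
  S = [[8.7, 5.7],
 [5.7, 5.2]].

Step 3 — invert S. det(S) = 8.7·5.2 - (5.7)² = 12.75.
  S^{-1} = (1/det) · [[d, -b], [-b, a]] = [[0.4078, -0.4471],
 [-0.4471, 0.6824]].

Step 4 — quadratic form (x̄ - mu_0)^T · S^{-1} · (x̄ - mu_0):
  S^{-1} · (x̄ - mu_0) = (-1.2549, 1.5294),
  (x̄ - mu_0)^T · [...] = (-2.2)·(-1.2549) + (0.8)·(1.5294) = 3.9843.

Step 5 — scale by n: T² = 5 · 3.9843 = 19.9216.

T² ≈ 19.9216


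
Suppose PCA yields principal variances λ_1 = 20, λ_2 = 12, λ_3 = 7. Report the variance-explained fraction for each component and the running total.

Step 1 — total variance = trace(Sigma) = Σ λ_i = 20 + 12 + 7 = 39.

Step 2 — fraction explained by component i = λ_i / Σ λ:
  PC1: 20/39 = 0.5128
  PC2: 12/39 = 0.3077
  PC3: 7/39 = 0.1795

Step 3 — cumulative fraction after k components = (λ_1 + ... + λ_k) / Σ λ:
  k = 1: 20/39 = 0.5128
  k = 2: (20 + 12)/39 = 32/39 = 0.8205
  k = 3: (20 + 12 + 7)/39 = 39/39 = 1

Summary (fraction, with percent):

explained: PC1 0.5128 (51.28%), PC2 0.3077 (30.77%), PC3 0.1795 (17.95%);  cumulative: 0.5128, 0.8205, 1


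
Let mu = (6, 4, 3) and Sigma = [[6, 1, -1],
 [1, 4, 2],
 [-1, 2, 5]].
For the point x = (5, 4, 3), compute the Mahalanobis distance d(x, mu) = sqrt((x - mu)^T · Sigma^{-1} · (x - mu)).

Step 1 — centre the observation: (x - mu) = (-1, 0, 0).

Step 2 — invert Sigma (cofactor / det for 3×3, or solve directly):
  Sigma^{-1} = [[0.1928, -0.0843, 0.0723],
 [-0.0843, 0.3494, -0.1566],
 [0.0723, -0.1566, 0.2771]].

Step 3 — form the quadratic (x - mu)^T · Sigma^{-1} · (x - mu):
  Sigma^{-1} · (x - mu) = (-0.1928, 0.0843, -0.0723).
  (x - mu)^T · [Sigma^{-1} · (x - mu)] = (-1)·(-0.1928) + (0)·(0.0843) + (0)·(-0.0723) = 0.1928.

Step 4 — take square root: d = √(0.1928) ≈ 0.4391.

d(x, mu) = √(0.1928) ≈ 0.4391


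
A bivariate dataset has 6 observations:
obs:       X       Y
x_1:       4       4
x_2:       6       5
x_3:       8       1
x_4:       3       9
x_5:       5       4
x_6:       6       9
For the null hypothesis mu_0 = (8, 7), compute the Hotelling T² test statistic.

Step 1 — sample mean vector:
  mean(X) = (4 + 6 + 8 + 3 + 5 + 6) / 6 = 32/6 = 5.3333
  mean(Y) = (4 + 5 + 1 + 9 + 4 + 9) / 6 = 32/6 = 5.3333
  x̄ = (5.3333, 5.3333),  deviation x̄ - mu_0 = (5.3333, 5.3333) - (8, 7) = (-2.6667, -1.6667).

Step 2 — sample covariance matrix, S[i,j] = (1/(n-1)) · Σ_k (x_{k,i} - mean_i) · (x_{k,j} - mean_j), divisor n-1 = 5:
  S[X,X] = ((-1.3333)·(-1.3333) + (0.6667)·(0.6667) + (2.6667)·(2.6667) + (-2.3333)·(-2.3333) + (-0.3333)·(-0.3333) + (0.6667)·(0.6667)) / 5 = 15.3333/5 = 3.0667
  S[X,Y] = ((-1.3333)·(-1.3333) + (0.6667)·(-0.3333) + (2.6667)·(-4.3333) + (-2.3333)·(3.6667) + (-0.3333)·(-1.3333) + (0.6667)·(3.6667)) / 5 = -15.6667/5 = -3.1333
  S[Y,Y] = ((-1.3333)·(-1.3333) + (-0.3333)·(-0.3333) + (-4.3333)·(-4.3333) + (3.6667)·(3.6667) + (-1.3333)·(-1.3333) + (3.6667)·(3.6667)) / 5 = 49.3333/5 = 9.8667
  S = [[3.0667, -3.1333],
 [-3.1333, 9.8667]].

Step 3 — invert S. det(S) = 3.0667·9.8667 - (-3.1333)² = 20.44.
  S^{-1} = (1/det) · [[d, -b], [-b, a]] = [[0.4827, 0.1533],
 [0.1533, 0.15]].

Step 4 — quadratic form (x̄ - mu_0)^T · S^{-1} · (x̄ - mu_0):
  S^{-1} · (x̄ - mu_0) = (-1.5427, -0.6588),
  (x̄ - mu_0)^T · [...] = (-2.6667)·(-1.5427) + (-1.6667)·(-0.6588) = 5.212.

Step 5 — scale by n: T² = 6 · 5.212 = 31.272.

T² ≈ 31.272


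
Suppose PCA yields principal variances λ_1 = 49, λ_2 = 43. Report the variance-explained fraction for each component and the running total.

Step 1 — total variance = trace(Sigma) = Σ λ_i = 49 + 43 = 92.

Step 2 — fraction explained by component i = λ_i / Σ λ:
  PC1: 49/92 = 0.5326
  PC2: 43/92 = 0.4674

Step 3 — cumulative fraction after k components = (λ_1 + ... + λ_k) / Σ λ:
  k = 1: 49/92 = 0.5326
  k = 2: (49 + 43)/92 = 92/92 = 1

Summary (fraction, with percent):

explained: PC1 0.5326 (53.26%), PC2 0.4674 (46.74%);  cumulative: 0.5326, 1


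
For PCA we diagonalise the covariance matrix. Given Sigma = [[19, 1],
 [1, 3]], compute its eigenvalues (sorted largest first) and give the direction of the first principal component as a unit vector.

Step 1 — characteristic polynomial of 2×2 Sigma:
  det(Sigma - λI) = λ² - trace · λ + det = 0.
  trace = 19 + 3 = 22, det = 19·3 - (1)² = 56.
Step 2 — discriminant:
  Δ = trace² - 4·det = 484 - 224 = 260.
Step 3 — eigenvalues:
  λ = (trace ± √Δ)/2 = (22 ± 16.1245)/2,
  λ_1 = 19.0623,  λ_2 = 2.9377.

Step 4 — unit eigenvector for λ_1: solve (Sigma - λ_1 I)v = 0. First row:
  (19 - 19.0623)·v_x + (1)·v_y = 0, i.e. (-0.0623)·v_x + (1)·v_y = 0,
  so v ∝ (b, λ_1 - a) = (1, 0.0623) = u.
  ||u|| = √((1)² + (0.0623)²) = √(1.0039) ≈ 1.0019,
  v_1 = u/||u|| ≈ (0.9981, 0.0621) (||v_1|| = 1).

λ_1 = 19.0623,  λ_2 = 2.9377;  v_1 ≈ (0.9981, 0.0621)


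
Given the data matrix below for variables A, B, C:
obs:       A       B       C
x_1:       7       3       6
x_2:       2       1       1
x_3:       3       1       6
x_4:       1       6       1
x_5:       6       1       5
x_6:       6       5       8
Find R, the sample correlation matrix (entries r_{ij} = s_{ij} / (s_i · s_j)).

Step 1 — column means:
  mean(A) = (7 + 2 + 3 + 1 + 6 + 6) / 6 = 25/6 = 4.1667
  mean(B) = (3 + 1 + 1 + 6 + 1 + 5) / 6 = 17/6 = 2.8333
  mean(C) = (6 + 1 + 6 + 1 + 5 + 8) / 6 = 27/6 = 4.5

Step 2 — sample variances and covariances s[i,j] = (1/(n-1)) · Σ_k (x_{k,i} - mean_i) · (x_{k,j} - mean_j), with n-1 = 5:
  s[A,A] = ((2.8333)·(2.8333) + (-2.1667)·(-2.1667) + (-1.1667)·(-1.1667) + (-3.1667)·(-3.1667) + (1.8333)·(1.8333) + (1.8333)·(1.8333)) / 5 = 30.8333/5 = 6.1667
  s[A,B] = ((2.8333)·(0.1667) + (-2.1667)·(-1.8333) + (-1.1667)·(-1.8333) + (-3.1667)·(3.1667) + (1.8333)·(-1.8333) + (1.8333)·(2.1667)) / 5 = -2.8333/5 = -0.5667
  s[A,C] = ((2.8333)·(1.5) + (-2.1667)·(-3.5) + (-1.1667)·(1.5) + (-3.1667)·(-3.5) + (1.8333)·(0.5) + (1.8333)·(3.5)) / 5 = 28.5/5 = 5.7
  s[B,B] = ((0.1667)·(0.1667) + (-1.8333)·(-1.8333) + (-1.8333)·(-1.8333) + (3.1667)·(3.1667) + (-1.8333)·(-1.8333) + (2.1667)·(2.1667)) / 5 = 24.8333/5 = 4.9667
  s[B,C] = ((0.1667)·(1.5) + (-1.8333)·(-3.5) + (-1.8333)·(1.5) + (3.1667)·(-3.5) + (-1.8333)·(0.5) + (2.1667)·(3.5)) / 5 = -0.5/5 = -0.1
  s[C,C] = ((1.5)·(1.5) + (-3.5)·(-3.5) + (1.5)·(1.5) + (-3.5)·(-3.5) + (0.5)·(0.5) + (3.5)·(3.5)) / 5 = 41.5/5 = 8.3
  Sample standard deviations s_i = √(s[i,i]):
  s(A) = √(6.1667) = 2.4833
  s(B) = √(4.9667) = 2.2286
  s(C) = √(8.3) = 2.881

Step 3 — r_{ij} = s_{ij} / (s_i · s_j):
  r[A,A] = 1 (diagonal).
  r[A,B] = -0.5667 / (2.4833 · 2.2286) = -0.5667 / 5.5342 = -0.1024
  r[A,C] = 5.7 / (2.4833 · 2.881) = 5.7 / 7.1543 = 0.7967
  r[B,B] = 1 (diagonal).
  r[B,C] = -0.1 / (2.2286 · 2.881) = -0.1 / 6.4205 = -0.0156
  r[C,C] = 1 (diagonal).

R is symmetric with unit diagonal. Assembling:

R = [[1, -0.1024, 0.7967],
 [-0.1024, 1, -0.0156],
 [0.7967, -0.0156, 1]]


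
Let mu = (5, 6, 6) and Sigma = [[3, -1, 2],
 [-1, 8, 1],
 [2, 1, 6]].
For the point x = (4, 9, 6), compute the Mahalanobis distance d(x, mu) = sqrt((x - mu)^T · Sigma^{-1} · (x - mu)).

Step 1 — centre the observation: (x - mu) = (-1, 3, 0).

Step 2 — invert Sigma (cofactor / det for 3×3, or solve directly):
  Sigma^{-1} = [[0.4747, 0.0808, -0.1717],
 [0.0808, 0.1414, -0.0505],
 [-0.1717, -0.0505, 0.2323]].

Step 3 — form the quadratic (x - mu)^T · Sigma^{-1} · (x - mu):
  Sigma^{-1} · (x - mu) = (-0.2323, 0.3434, 0.0202).
  (x - mu)^T · [Sigma^{-1} · (x - mu)] = (-1)·(-0.2323) + (3)·(0.3434) + (0)·(0.0202) = 1.2626.

Step 4 — take square root: d = √(1.2626) ≈ 1.1237.

d(x, mu) = √(1.2626) ≈ 1.1237


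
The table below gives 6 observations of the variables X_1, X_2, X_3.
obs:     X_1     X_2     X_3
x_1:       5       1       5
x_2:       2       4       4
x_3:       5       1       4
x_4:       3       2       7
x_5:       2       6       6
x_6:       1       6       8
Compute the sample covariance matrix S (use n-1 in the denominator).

Step 1 — column means:
  mean(X_1) = (5 + 2 + 5 + 3 + 2 + 1) / 6 = 18/6 = 3
  mean(X_2) = (1 + 4 + 1 + 2 + 6 + 6) / 6 = 20/6 = 3.3333
  mean(X_3) = (5 + 4 + 4 + 7 + 6 + 8) / 6 = 34/6 = 5.6667

Step 2 — sample covariance S[i,j] = (1/(n-1)) · Σ_k (x_{k,i} - mean_i) · (x_{k,j} - mean_j), with n-1 = 5.
  S[X_1,X_1] = ((2)·(2) + (-1)·(-1) + (2)·(2) + (0)·(0) + (-1)·(-1) + (-2)·(-2)) / 5 = 14/5 = 2.8
  S[X_1,X_2] = ((2)·(-2.3333) + (-1)·(0.6667) + (2)·(-2.3333) + (0)·(-1.3333) + (-1)·(2.6667) + (-2)·(2.6667)) / 5 = -18/5 = -3.6
  S[X_1,X_3] = ((2)·(-0.6667) + (-1)·(-1.6667) + (2)·(-1.6667) + (0)·(1.3333) + (-1)·(0.3333) + (-2)·(2.3333)) / 5 = -8/5 = -1.6
  S[X_2,X_2] = ((-2.3333)·(-2.3333) + (0.6667)·(0.6667) + (-2.3333)·(-2.3333) + (-1.3333)·(-1.3333) + (2.6667)·(2.6667) + (2.6667)·(2.6667)) / 5 = 27.3333/5 = 5.4667
  S[X_2,X_3] = ((-2.3333)·(-0.6667) + (0.6667)·(-1.6667) + (-2.3333)·(-1.6667) + (-1.3333)·(1.3333) + (2.6667)·(0.3333) + (2.6667)·(2.3333)) / 5 = 9.6667/5 = 1.9333
  S[X_3,X_3] = ((-0.6667)·(-0.6667) + (-1.6667)·(-1.6667) + (-1.6667)·(-1.6667) + (1.3333)·(1.3333) + (0.3333)·(0.3333) + (2.3333)·(2.3333)) / 5 = 13.3333/5 = 2.6667

S is symmetric (S[j,i] = S[i,j]). Assembling:

S = [[2.8, -3.6, -1.6],
 [-3.6, 5.4667, 1.9333],
 [-1.6, 1.9333, 2.6667]]


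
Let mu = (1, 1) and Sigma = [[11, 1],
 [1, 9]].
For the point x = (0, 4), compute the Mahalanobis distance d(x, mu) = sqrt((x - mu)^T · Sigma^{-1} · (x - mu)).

Step 1 — centre the observation: (x - mu) = (-1, 3).

Step 2 — invert Sigma. det(Sigma) = 11·9 - (1)² = 98.
  Sigma^{-1} = (1/det) · [[d, -b], [-b, a]] = [[0.0918, -0.0102],
 [-0.0102, 0.1122]].

Step 3 — form the quadratic (x - mu)^T · Sigma^{-1} · (x - mu):
  Sigma^{-1} · (x - mu) = (-0.1224, 0.3469).
  (x - mu)^T · [Sigma^{-1} · (x - mu)] = (-1)·(-0.1224) + (3)·(0.3469) = 1.1633.

Step 4 — take square root: d = √(1.1633) ≈ 1.0785.

d(x, mu) = √(1.1633) ≈ 1.0785


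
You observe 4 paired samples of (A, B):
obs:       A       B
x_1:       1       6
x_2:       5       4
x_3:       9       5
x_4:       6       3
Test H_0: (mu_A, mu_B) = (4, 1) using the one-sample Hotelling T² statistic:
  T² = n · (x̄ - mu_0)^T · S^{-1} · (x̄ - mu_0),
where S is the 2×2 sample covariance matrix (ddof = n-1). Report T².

Step 1 — sample mean vector:
  mean(A) = (1 + 5 + 9 + 6) / 4 = 21/4 = 5.25
  mean(B) = (6 + 4 + 5 + 3) / 4 = 18/4 = 4.5
  x̄ = (5.25, 4.5),  deviation x̄ - mu_0 = (5.25, 4.5) - (4, 1) = (1.25, 3.5).

Step 2 — sample covariance matrix, S[i,j] = (1/(n-1)) · Σ_k (x_{k,i} - mean_i) · (x_{k,j} - mean_j), divisor n-1 = 3:
  S[A,A] = ((-4.25)·(-4.25) + (-0.25)·(-0.25) + (3.75)·(3.75) + (0.75)·(0.75)) / 3 = 32.75/3 = 10.9167
  S[A,B] = ((-4.25)·(1.5) + (-0.25)·(-0.5) + (3.75)·(0.5) + (0.75)·(-1.5)) / 3 = -5.5/3 = -1.8333
  S[B,B] = ((1.5)·(1.5) + (-0.5)·(-0.5) + (0.5)·(0.5) + (-1.5)·(-1.5)) / 3 = 5/3 = 1.6667
  S = [[10.9167, -1.8333],
 [-1.8333, 1.6667]].

Step 3 — invert S. det(S) = 10.9167·1.6667 - (-1.8333)² = 14.8333.
  S^{-1} = (1/det) · [[d, -b], [-b, a]] = [[0.1124, 0.1236],
 [0.1236, 0.736]].

Step 4 — quadratic form (x̄ - mu_0)^T · S^{-1} · (x̄ - mu_0):
  S^{-1} · (x̄ - mu_0) = (0.573, 2.7303),
  (x̄ - mu_0)^T · [...] = (1.25)·(0.573) + (3.5)·(2.7303) = 10.2725.

Step 5 — scale by n: T² = 4 · 10.2725 = 41.0899.

T² ≈ 41.0899


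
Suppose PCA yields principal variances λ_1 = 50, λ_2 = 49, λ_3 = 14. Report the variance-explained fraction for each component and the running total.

Step 1 — total variance = trace(Sigma) = Σ λ_i = 50 + 49 + 14 = 113.

Step 2 — fraction explained by component i = λ_i / Σ λ:
  PC1: 50/113 = 0.4425
  PC2: 49/113 = 0.4336
  PC3: 14/113 = 0.1239

Step 3 — cumulative fraction after k components = (λ_1 + ... + λ_k) / Σ λ:
  k = 1: 50/113 = 0.4425
  k = 2: (50 + 49)/113 = 99/113 = 0.8761
  k = 3: (50 + 49 + 14)/113 = 113/113 = 1

Summary (fraction, with percent):

explained: PC1 0.4425 (44.25%), PC2 0.4336 (43.36%), PC3 0.1239 (12.39%);  cumulative: 0.4425, 0.8761, 1


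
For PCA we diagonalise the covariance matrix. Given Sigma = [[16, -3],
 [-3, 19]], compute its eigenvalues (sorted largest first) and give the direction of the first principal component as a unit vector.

Step 1 — characteristic polynomial of 2×2 Sigma:
  det(Sigma - λI) = λ² - trace · λ + det = 0.
  trace = 16 + 19 = 35, det = 16·19 - (-3)² = 295.
Step 2 — discriminant:
  Δ = trace² - 4·det = 1225 - 1180 = 45.
Step 3 — eigenvalues:
  λ = (trace ± √Δ)/2 = (35 ± 6.7082)/2,
  λ_1 = 20.8541,  λ_2 = 14.1459.

Step 4 — unit eigenvector for λ_1: solve (Sigma - λ_1 I)v = 0. First row:
  (16 - 20.8541)·v_x + (-3)·v_y = 0, i.e. (-4.8541)·v_x + (-3)·v_y = 0,
  so v ∝ (b, λ_1 - a) = (-3, 4.8541); multiply by -1 so the first entry is positive: u = (3, -4.8541).
  ||u|| = √((3)² + (-4.8541)²) = √(32.5623) ≈ 5.7063,
  v_1 = u/||u|| ≈ (0.5257, -0.8507) (||v_1|| = 1).

λ_1 = 20.8541,  λ_2 = 14.1459;  v_1 ≈ (0.5257, -0.8507)


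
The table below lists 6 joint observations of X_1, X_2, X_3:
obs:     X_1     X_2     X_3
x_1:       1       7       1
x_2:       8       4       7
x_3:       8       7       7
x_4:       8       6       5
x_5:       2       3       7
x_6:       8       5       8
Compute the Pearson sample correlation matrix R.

Step 1 — column means:
  mean(X_1) = (1 + 8 + 8 + 8 + 2 + 8) / 6 = 35/6 = 5.8333
  mean(X_2) = (7 + 4 + 7 + 6 + 3 + 5) / 6 = 32/6 = 5.3333
  mean(X_3) = (1 + 7 + 7 + 5 + 7 + 8) / 6 = 35/6 = 5.8333

Step 2 — sample variances and covariances s[i,j] = (1/(n-1)) · Σ_k (x_{k,i} - mean_i) · (x_{k,j} - mean_j), with n-1 = 5:
  s[X_1,X_1] = ((-4.8333)·(-4.8333) + (2.1667)·(2.1667) + (2.1667)·(2.1667) + (2.1667)·(2.1667) + (-3.8333)·(-3.8333) + (2.1667)·(2.1667)) / 5 = 56.8333/5 = 11.3667
  s[X_1,X_2] = ((-4.8333)·(1.6667) + (2.1667)·(-1.3333) + (2.1667)·(1.6667) + (2.1667)·(0.6667) + (-3.8333)·(-2.3333) + (2.1667)·(-0.3333)) / 5 = 2.3333/5 = 0.4667
  s[X_1,X_3] = ((-4.8333)·(-4.8333) + (2.1667)·(1.1667) + (2.1667)·(1.1667) + (2.1667)·(-0.8333) + (-3.8333)·(1.1667) + (2.1667)·(2.1667)) / 5 = 26.8333/5 = 5.3667
  s[X_2,X_2] = ((1.6667)·(1.6667) + (-1.3333)·(-1.3333) + (1.6667)·(1.6667) + (0.6667)·(0.6667) + (-2.3333)·(-2.3333) + (-0.3333)·(-0.3333)) / 5 = 13.3333/5 = 2.6667
  s[X_2,X_3] = ((1.6667)·(-4.8333) + (-1.3333)·(1.1667) + (1.6667)·(1.1667) + (0.6667)·(-0.8333) + (-2.3333)·(1.1667) + (-0.3333)·(2.1667)) / 5 = -11.6667/5 = -2.3333
  s[X_3,X_3] = ((-4.8333)·(-4.8333) + (1.1667)·(1.1667) + (1.1667)·(1.1667) + (-0.8333)·(-0.8333) + (1.1667)·(1.1667) + (2.1667)·(2.1667)) / 5 = 32.8333/5 = 6.5667
  Sample standard deviations s_i = √(s[i,i]):
  s(X_1) = √(11.3667) = 3.3714
  s(X_2) = √(2.6667) = 1.633
  s(X_3) = √(6.5667) = 2.5626

Step 3 — r_{ij} = s_{ij} / (s_i · s_j):
  r[X_1,X_1] = 1 (diagonal).
  r[X_1,X_2] = 0.4667 / (3.3714 · 1.633) = 0.4667 / 5.5056 = 0.0848
  r[X_1,X_3] = 5.3667 / (3.3714 · 2.5626) = 5.3667 / 8.6395 = 0.6212
  r[X_2,X_2] = 1 (diagonal).
  r[X_2,X_3] = -2.3333 / (1.633 · 2.5626) = -2.3333 / 4.1846 = -0.5576
  r[X_3,X_3] = 1 (diagonal).

R is symmetric with unit diagonal. Assembling:

R = [[1, 0.0848, 0.6212],
 [0.0848, 1, -0.5576],
 [0.6212, -0.5576, 1]]


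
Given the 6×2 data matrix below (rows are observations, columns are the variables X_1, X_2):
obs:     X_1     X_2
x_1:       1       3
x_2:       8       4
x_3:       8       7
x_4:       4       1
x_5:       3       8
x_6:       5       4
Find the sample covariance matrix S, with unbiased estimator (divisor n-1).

Step 1 — column means:
  mean(X_1) = (1 + 8 + 8 + 4 + 3 + 5) / 6 = 29/6 = 4.8333
  mean(X_2) = (3 + 4 + 7 + 1 + 8 + 4) / 6 = 27/6 = 4.5

Step 2 — sample covariance S[i,j] = (1/(n-1)) · Σ_k (x_{k,i} - mean_i) · (x_{k,j} - mean_j), with n-1 = 5.
  S[X_1,X_1] = ((-3.8333)·(-3.8333) + (3.1667)·(3.1667) + (3.1667)·(3.1667) + (-0.8333)·(-0.8333) + (-1.8333)·(-1.8333) + (0.1667)·(0.1667)) / 5 = 38.8333/5 = 7.7667
  S[X_1,X_2] = ((-3.8333)·(-1.5) + (3.1667)·(-0.5) + (3.1667)·(2.5) + (-0.8333)·(-3.5) + (-1.8333)·(3.5) + (0.1667)·(-0.5)) / 5 = 8.5/5 = 1.7
  S[X_2,X_2] = ((-1.5)·(-1.5) + (-0.5)·(-0.5) + (2.5)·(2.5) + (-3.5)·(-3.5) + (3.5)·(3.5) + (-0.5)·(-0.5)) / 5 = 33.5/5 = 6.7

S is symmetric (S[j,i] = S[i,j]). Assembling:

S = [[7.7667, 1.7],
 [1.7, 6.7]]


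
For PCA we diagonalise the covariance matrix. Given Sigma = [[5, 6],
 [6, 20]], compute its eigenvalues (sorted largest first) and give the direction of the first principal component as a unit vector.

Step 1 — characteristic polynomial of 2×2 Sigma:
  det(Sigma - λI) = λ² - trace · λ + det = 0.
  trace = 5 + 20 = 25, det = 5·20 - (6)² = 64.
Step 2 — discriminant:
  Δ = trace² - 4·det = 625 - 256 = 369.
Step 3 — eigenvalues:
  λ = (trace ± √Δ)/2 = (25 ± 19.2094)/2,
  λ_1 = 22.1047,  λ_2 = 2.8953.

Step 4 — unit eigenvector for λ_1: solve (Sigma - λ_1 I)v = 0. First row:
  (5 - 22.1047)·v_x + (6)·v_y = 0, i.e. (-17.1047)·v_x + (6)·v_y = 0,
  so v ∝ (b, λ_1 - a) = (6, 17.1047) = u.
  ||u|| = √((6)² + (17.1047)²) = √(328.5703) ≈ 18.1265,
  v_1 = u/||u|| ≈ (0.331, 0.9436) (||v_1|| = 1).

λ_1 = 22.1047,  λ_2 = 2.8953;  v_1 ≈ (0.331, 0.9436)


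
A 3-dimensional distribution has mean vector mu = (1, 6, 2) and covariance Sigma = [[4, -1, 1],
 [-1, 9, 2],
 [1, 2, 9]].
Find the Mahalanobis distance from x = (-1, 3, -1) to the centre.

Step 1 — centre the observation: (x - mu) = (-2, -3, -3).

Step 2 — invert Sigma (cofactor / det for 3×3, or solve directly):
  Sigma^{-1} = [[0.2692, 0.0385, -0.0385],
 [0.0385, 0.1224, -0.0315],
 [-0.0385, -0.0315, 0.1224]].

Step 3 — form the quadratic (x - mu)^T · Sigma^{-1} · (x - mu):
  Sigma^{-1} · (x - mu) = (-0.5385, -0.3497, -0.1958).
  (x - mu)^T · [Sigma^{-1} · (x - mu)] = (-2)·(-0.5385) + (-3)·(-0.3497) + (-3)·(-0.1958) = 2.7133.

Step 4 — take square root: d = √(2.7133) ≈ 1.6472.

d(x, mu) = √(2.7133) ≈ 1.6472


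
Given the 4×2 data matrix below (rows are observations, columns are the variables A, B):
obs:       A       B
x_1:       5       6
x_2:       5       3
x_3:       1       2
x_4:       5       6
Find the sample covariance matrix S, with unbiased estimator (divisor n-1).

Step 1 — column means:
  mean(A) = (5 + 5 + 1 + 5) / 4 = 16/4 = 4
  mean(B) = (6 + 3 + 2 + 6) / 4 = 17/4 = 4.25

Step 2 — sample covariance S[i,j] = (1/(n-1)) · Σ_k (x_{k,i} - mean_i) · (x_{k,j} - mean_j), with n-1 = 3.
  S[A,A] = ((1)·(1) + (1)·(1) + (-3)·(-3) + (1)·(1)) / 3 = 12/3 = 4
  S[A,B] = ((1)·(1.75) + (1)·(-1.25) + (-3)·(-2.25) + (1)·(1.75)) / 3 = 9/3 = 3
  S[B,B] = ((1.75)·(1.75) + (-1.25)·(-1.25) + (-2.25)·(-2.25) + (1.75)·(1.75)) / 3 = 12.75/3 = 4.25

S is symmetric (S[j,i] = S[i,j]). Assembling:

S = [[4, 3],
 [3, 4.25]]


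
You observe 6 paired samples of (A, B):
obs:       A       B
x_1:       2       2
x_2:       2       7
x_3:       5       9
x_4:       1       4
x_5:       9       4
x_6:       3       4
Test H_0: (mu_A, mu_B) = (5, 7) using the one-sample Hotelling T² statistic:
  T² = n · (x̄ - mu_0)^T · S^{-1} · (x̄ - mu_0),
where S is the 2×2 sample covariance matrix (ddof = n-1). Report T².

Step 1 — sample mean vector:
  mean(A) = (2 + 2 + 5 + 1 + 9 + 3) / 6 = 22/6 = 3.6667
  mean(B) = (2 + 7 + 9 + 4 + 4 + 4) / 6 = 30/6 = 5
  x̄ = (3.6667, 5),  deviation x̄ - mu_0 = (3.6667, 5) - (5, 7) = (-1.3333, -2).

Step 2 — sample covariance matrix, S[i,j] = (1/(n-1)) · Σ_k (x_{k,i} - mean_i) · (x_{k,j} - mean_j), divisor n-1 = 5:
  S[A,A] = ((-1.6667)·(-1.6667) + (-1.6667)·(-1.6667) + (1.3333)·(1.3333) + (-2.6667)·(-2.6667) + (5.3333)·(5.3333) + (-0.6667)·(-0.6667)) / 5 = 43.3333/5 = 8.6667
  S[A,B] = ((-1.6667)·(-3) + (-1.6667)·(2) + (1.3333)·(4) + (-2.6667)·(-1) + (5.3333)·(-1) + (-0.6667)·(-1)) / 5 = 5/5 = 1
  S[B,B] = ((-3)·(-3) + (2)·(2) + (4)·(4) + (-1)·(-1) + (-1)·(-1) + (-1)·(-1)) / 5 = 32/5 = 6.4
  S = [[8.6667, 1],
 [1, 6.4]].

Step 3 — invert S. det(S) = 8.6667·6.4 - (1)² = 54.4667.
  S^{-1} = (1/det) · [[d, -b], [-b, a]] = [[0.1175, -0.0184],
 [-0.0184, 0.1591]].

Step 4 — quadratic form (x̄ - mu_0)^T · S^{-1} · (x̄ - mu_0):
  S^{-1} · (x̄ - mu_0) = (-0.12, -0.2938),
  (x̄ - mu_0)^T · [...] = (-1.3333)·(-0.12) + (-2)·(-0.2938) = 0.7475.

Step 5 — scale by n: T² = 6 · 0.7475 = 4.4847.

T² ≈ 4.4847


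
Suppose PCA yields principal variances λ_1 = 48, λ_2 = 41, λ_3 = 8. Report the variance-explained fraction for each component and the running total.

Step 1 — total variance = trace(Sigma) = Σ λ_i = 48 + 41 + 8 = 97.

Step 2 — fraction explained by component i = λ_i / Σ λ:
  PC1: 48/97 = 0.4948
  PC2: 41/97 = 0.4227
  PC3: 8/97 = 0.0825

Step 3 — cumulative fraction after k components = (λ_1 + ... + λ_k) / Σ λ:
  k = 1: 48/97 = 0.4948
  k = 2: (48 + 41)/97 = 89/97 = 0.9175
  k = 3: (48 + 41 + 8)/97 = 97/97 = 1

Summary (fraction, with percent):

explained: PC1 0.4948 (49.48%), PC2 0.4227 (42.27%), PC3 0.0825 (8.25%);  cumulative: 0.4948, 0.9175, 1


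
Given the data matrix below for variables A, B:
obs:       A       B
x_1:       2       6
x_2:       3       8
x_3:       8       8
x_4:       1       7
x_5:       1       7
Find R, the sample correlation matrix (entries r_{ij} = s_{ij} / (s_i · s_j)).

Step 1 — column means:
  mean(A) = (2 + 3 + 8 + 1 + 1) / 5 = 15/5 = 3
  mean(B) = (6 + 8 + 8 + 7 + 7) / 5 = 36/5 = 7.2

Step 2 — sample variances and covariances s[i,j] = (1/(n-1)) · Σ_k (x_{k,i} - mean_i) · (x_{k,j} - mean_j), with n-1 = 4:
  s[A,A] = ((-1)·(-1) + (0)·(0) + (5)·(5) + (-2)·(-2) + (-2)·(-2)) / 4 = 34/4 = 8.5
  s[A,B] = ((-1)·(-1.2) + (0)·(0.8) + (5)·(0.8) + (-2)·(-0.2) + (-2)·(-0.2)) / 4 = 6/4 = 1.5
  s[B,B] = ((-1.2)·(-1.2) + (0.8)·(0.8) + (0.8)·(0.8) + (-0.2)·(-0.2) + (-0.2)·(-0.2)) / 4 = 2.8/4 = 0.7
  Sample standard deviations s_i = √(s[i,i]):
  s(A) = √(8.5) = 2.9155
  s(B) = √(0.7) = 0.8367

Step 3 — r_{ij} = s_{ij} / (s_i · s_j):
  r[A,A] = 1 (diagonal).
  r[A,B] = 1.5 / (2.9155 · 0.8367) = 1.5 / 2.4393 = 0.6149
  r[B,B] = 1 (diagonal).

R is symmetric with unit diagonal. Assembling:

R = [[1, 0.6149],
 [0.6149, 1]]


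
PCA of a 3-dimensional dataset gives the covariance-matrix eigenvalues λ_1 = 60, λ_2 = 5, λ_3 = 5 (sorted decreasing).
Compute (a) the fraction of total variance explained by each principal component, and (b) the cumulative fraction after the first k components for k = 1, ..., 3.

Step 1 — total variance = trace(Sigma) = Σ λ_i = 60 + 5 + 5 = 70.

Step 2 — fraction explained by component i = λ_i / Σ λ:
  PC1: 60/70 = 0.8571
  PC2: 5/70 = 0.0714
  PC3: 5/70 = 0.0714

Step 3 — cumulative fraction after k components = (λ_1 + ... + λ_k) / Σ λ:
  k = 1: 60/70 = 0.8571
  k = 2: (60 + 5)/70 = 65/70 = 0.9286
  k = 3: (60 + 5 + 5)/70 = 70/70 = 1

Summary (fraction, with percent):

explained: PC1 0.8571 (85.71%), PC2 0.0714 (7.14%), PC3 0.0714 (7.14%);  cumulative: 0.8571, 0.9286, 1


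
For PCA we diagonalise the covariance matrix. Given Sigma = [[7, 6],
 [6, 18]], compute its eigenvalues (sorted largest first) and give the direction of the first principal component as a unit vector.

Step 1 — characteristic polynomial of 2×2 Sigma:
  det(Sigma - λI) = λ² - trace · λ + det = 0.
  trace = 7 + 18 = 25, det = 7·18 - (6)² = 90.
Step 2 — discriminant:
  Δ = trace² - 4·det = 625 - 360 = 265.
Step 3 — eigenvalues:
  λ = (trace ± √Δ)/2 = (25 ± 16.2788)/2,
  λ_1 = 20.6394,  λ_2 = 4.3606.

Step 4 — unit eigenvector for λ_1: solve (Sigma - λ_1 I)v = 0. First row:
  (7 - 20.6394)·v_x + (6)·v_y = 0, i.e. (-13.6394)·v_x + (6)·v_y = 0,
  so v ∝ (b, λ_1 - a) = (6, 13.6394) = u.
  ||u|| = √((6)² + (13.6394)²) = √(222.0335) ≈ 14.9008,
  v_1 = u/||u|| ≈ (0.4027, 0.9153) (||v_1|| = 1).

λ_1 = 20.6394,  λ_2 = 4.3606;  v_1 ≈ (0.4027, 0.9153)


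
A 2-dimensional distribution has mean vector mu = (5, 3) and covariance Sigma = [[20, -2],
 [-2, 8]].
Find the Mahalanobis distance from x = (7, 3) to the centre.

Step 1 — centre the observation: (x - mu) = (2, 0).

Step 2 — invert Sigma. det(Sigma) = 20·8 - (-2)² = 156.
  Sigma^{-1} = (1/det) · [[d, -b], [-b, a]] = [[0.0513, 0.0128],
 [0.0128, 0.1282]].

Step 3 — form the quadratic (x - mu)^T · Sigma^{-1} · (x - mu):
  Sigma^{-1} · (x - mu) = (0.1026, 0.0256).
  (x - mu)^T · [Sigma^{-1} · (x - mu)] = (2)·(0.1026) + (0)·(0.0256) = 0.2051.

Step 4 — take square root: d = √(0.2051) ≈ 0.4529.

d(x, mu) = √(0.2051) ≈ 0.4529


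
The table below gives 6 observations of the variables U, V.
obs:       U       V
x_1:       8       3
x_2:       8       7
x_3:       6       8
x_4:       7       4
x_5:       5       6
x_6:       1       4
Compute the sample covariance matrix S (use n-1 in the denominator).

Step 1 — column means:
  mean(U) = (8 + 8 + 6 + 7 + 5 + 1) / 6 = 35/6 = 5.8333
  mean(V) = (3 + 7 + 8 + 4 + 6 + 4) / 6 = 32/6 = 5.3333

Step 2 — sample covariance S[i,j] = (1/(n-1)) · Σ_k (x_{k,i} - mean_i) · (x_{k,j} - mean_j), with n-1 = 5.
  S[U,U] = ((2.1667)·(2.1667) + (2.1667)·(2.1667) + (0.1667)·(0.1667) + (1.1667)·(1.1667) + (-0.8333)·(-0.8333) + (-4.8333)·(-4.8333)) / 5 = 34.8333/5 = 6.9667
  S[U,V] = ((2.1667)·(-2.3333) + (2.1667)·(1.6667) + (0.1667)·(2.6667) + (1.1667)·(-1.3333) + (-0.8333)·(0.6667) + (-4.8333)·(-1.3333)) / 5 = 3.3333/5 = 0.6667
  S[V,V] = ((-2.3333)·(-2.3333) + (1.6667)·(1.6667) + (2.6667)·(2.6667) + (-1.3333)·(-1.3333) + (0.6667)·(0.6667) + (-1.3333)·(-1.3333)) / 5 = 19.3333/5 = 3.8667

S is symmetric (S[j,i] = S[i,j]). Assembling:

S = [[6.9667, 0.6667],
 [0.6667, 3.8667]]


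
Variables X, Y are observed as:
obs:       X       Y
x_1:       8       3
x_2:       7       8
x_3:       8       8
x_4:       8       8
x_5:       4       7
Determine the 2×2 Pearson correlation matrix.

Step 1 — column means:
  mean(X) = (8 + 7 + 8 + 8 + 4) / 5 = 35/5 = 7
  mean(Y) = (3 + 8 + 8 + 8 + 7) / 5 = 34/5 = 6.8

Step 2 — sample variances and covariances s[i,j] = (1/(n-1)) · Σ_k (x_{k,i} - mean_i) · (x_{k,j} - mean_j), with n-1 = 4:
  s[X,X] = ((1)·(1) + (0)·(0) + (1)·(1) + (1)·(1) + (-3)·(-3)) / 4 = 12/4 = 3
  s[X,Y] = ((1)·(-3.8) + (0)·(1.2) + (1)·(1.2) + (1)·(1.2) + (-3)·(0.2)) / 4 = -2/4 = -0.5
  s[Y,Y] = ((-3.8)·(-3.8) + (1.2)·(1.2) + (1.2)·(1.2) + (1.2)·(1.2) + (0.2)·(0.2)) / 4 = 18.8/4 = 4.7
  Sample standard deviations s_i = √(s[i,i]):
  s(X) = √(3) = 1.7321
  s(Y) = √(4.7) = 2.1679

Step 3 — r_{ij} = s_{ij} / (s_i · s_j):
  r[X,X] = 1 (diagonal).
  r[X,Y] = -0.5 / (1.7321 · 2.1679) = -0.5 / 3.755 = -0.1332
  r[Y,Y] = 1 (diagonal).

R is symmetric with unit diagonal. Assembling:

R = [[1, -0.1332],
 [-0.1332, 1]]


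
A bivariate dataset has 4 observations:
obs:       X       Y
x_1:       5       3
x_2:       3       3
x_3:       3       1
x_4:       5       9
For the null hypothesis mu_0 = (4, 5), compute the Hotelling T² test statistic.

Step 1 — sample mean vector:
  mean(X) = (5 + 3 + 3 + 5) / 4 = 16/4 = 4
  mean(Y) = (3 + 3 + 1 + 9) / 4 = 16/4 = 4
  x̄ = (4, 4),  deviation x̄ - mu_0 = (4, 4) - (4, 5) = (0, -1).

Step 2 — sample covariance matrix, S[i,j] = (1/(n-1)) · Σ_k (x_{k,i} - mean_i) · (x_{k,j} - mean_j), divisor n-1 = 3:
  S[X,X] = ((1)·(1) + (-1)·(-1) + (-1)·(-1) + (1)·(1)) / 3 = 4/3 = 1.3333
  S[X,Y] = ((1)·(-1) + (-1)·(-1) + (-1)·(-3) + (1)·(5)) / 3 = 8/3 = 2.6667
  S[Y,Y] = ((-1)·(-1) + (-1)·(-1) + (-3)·(-3) + (5)·(5)) / 3 = 36/3 = 12
  S = [[1.3333, 2.6667],
 [2.6667, 12]].

Step 3 — invert S. det(S) = 1.3333·12 - (2.6667)² = 8.8889.
  S^{-1} = (1/det) · [[d, -b], [-b, a]] = [[1.35, -0.3],
 [-0.3, 0.15]].

Step 4 — quadratic form (x̄ - mu_0)^T · S^{-1} · (x̄ - mu_0):
  S^{-1} · (x̄ - mu_0) = (0.3, -0.15),
  (x̄ - mu_0)^T · [...] = (0)·(0.3) + (-1)·(-0.15) = 0.15.

Step 5 — scale by n: T² = 4 · 0.15 = 0.6.

T² ≈ 0.6


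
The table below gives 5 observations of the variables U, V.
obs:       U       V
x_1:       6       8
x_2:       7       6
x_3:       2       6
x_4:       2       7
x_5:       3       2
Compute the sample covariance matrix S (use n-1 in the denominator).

Step 1 — column means:
  mean(U) = (6 + 7 + 2 + 2 + 3) / 5 = 20/5 = 4
  mean(V) = (8 + 6 + 6 + 7 + 2) / 5 = 29/5 = 5.8

Step 2 — sample covariance S[i,j] = (1/(n-1)) · Σ_k (x_{k,i} - mean_i) · (x_{k,j} - mean_j), with n-1 = 4.
  S[U,U] = ((2)·(2) + (3)·(3) + (-2)·(-2) + (-2)·(-2) + (-1)·(-1)) / 4 = 22/4 = 5.5
  S[U,V] = ((2)·(2.2) + (3)·(0.2) + (-2)·(0.2) + (-2)·(1.2) + (-1)·(-3.8)) / 4 = 6/4 = 1.5
  S[V,V] = ((2.2)·(2.2) + (0.2)·(0.2) + (0.2)·(0.2) + (1.2)·(1.2) + (-3.8)·(-3.8)) / 4 = 20.8/4 = 5.2

S is symmetric (S[j,i] = S[i,j]). Assembling:

S = [[5.5, 1.5],
 [1.5, 5.2]]


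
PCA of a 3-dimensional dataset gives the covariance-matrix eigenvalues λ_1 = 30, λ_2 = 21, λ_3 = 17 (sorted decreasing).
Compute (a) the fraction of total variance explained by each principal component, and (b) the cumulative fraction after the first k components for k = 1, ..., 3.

Step 1 — total variance = trace(Sigma) = Σ λ_i = 30 + 21 + 17 = 68.

Step 2 — fraction explained by component i = λ_i / Σ λ:
  PC1: 30/68 = 0.4412
  PC2: 21/68 = 0.3088
  PC3: 17/68 = 0.25

Step 3 — cumulative fraction after k components = (λ_1 + ... + λ_k) / Σ λ:
  k = 1: 30/68 = 0.4412
  k = 2: (30 + 21)/68 = 51/68 = 0.75
  k = 3: (30 + 21 + 17)/68 = 68/68 = 1

Summary (fraction, with percent):

explained: PC1 0.4412 (44.12%), PC2 0.3088 (30.88%), PC3 0.25 (25%);  cumulative: 0.4412, 0.75, 1


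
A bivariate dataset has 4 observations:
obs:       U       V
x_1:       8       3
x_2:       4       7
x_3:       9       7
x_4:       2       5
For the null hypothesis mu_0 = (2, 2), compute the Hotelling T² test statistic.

Step 1 — sample mean vector:
  mean(U) = (8 + 4 + 9 + 2) / 4 = 23/4 = 5.75
  mean(V) = (3 + 7 + 7 + 5) / 4 = 22/4 = 5.5
  x̄ = (5.75, 5.5),  deviation x̄ - mu_0 = (5.75, 5.5) - (2, 2) = (3.75, 3.5).

Step 2 — sample covariance matrix, S[i,j] = (1/(n-1)) · Σ_k (x_{k,i} - mean_i) · (x_{k,j} - mean_j), divisor n-1 = 3:
  S[U,U] = ((2.25)·(2.25) + (-1.75)·(-1.75) + (3.25)·(3.25) + (-3.75)·(-3.75)) / 3 = 32.75/3 = 10.9167
  S[U,V] = ((2.25)·(-2.5) + (-1.75)·(1.5) + (3.25)·(1.5) + (-3.75)·(-0.5)) / 3 = -1.5/3 = -0.5
  S[V,V] = ((-2.5)·(-2.5) + (1.5)·(1.5) + (1.5)·(1.5) + (-0.5)·(-0.5)) / 3 = 11/3 = 3.6667
  S = [[10.9167, -0.5],
 [-0.5, 3.6667]].

Step 3 — invert S. det(S) = 10.9167·3.6667 - (-0.5)² = 39.7778.
  S^{-1} = (1/det) · [[d, -b], [-b, a]] = [[0.0922, 0.0126],
 [0.0126, 0.2744]].

Step 4 — quadratic form (x̄ - mu_0)^T · S^{-1} · (x̄ - mu_0):
  S^{-1} · (x̄ - mu_0) = (0.3897, 1.0077),
  (x̄ - mu_0)^T · [...] = (3.75)·(0.3897) + (3.5)·(1.0077) = 4.9881.

Step 5 — scale by n: T² = 4 · 4.9881 = 19.9525.

T² ≈ 19.9525
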